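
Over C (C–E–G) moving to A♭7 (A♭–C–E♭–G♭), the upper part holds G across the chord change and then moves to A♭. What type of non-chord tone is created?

G is a retardation.

The harmony at that moment is A♭ dominant seventh chord (A♭, C, E♭, G♭); G is not a chord tone.
It is held over (the same pitch as the preceding G) and left by step up to A♭.
Held over from the previous chord and resolving up by step — a retardation.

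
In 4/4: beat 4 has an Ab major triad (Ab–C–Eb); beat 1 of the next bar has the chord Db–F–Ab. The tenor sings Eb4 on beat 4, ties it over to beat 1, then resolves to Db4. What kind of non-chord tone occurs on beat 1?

Suspension.

The harmony at that moment is Db major triad (Db, F, Ab); Eb4 is not a chord tone.
It is held over (the same pitch as the preceding Eb4) and left by step down to Db4.
Held over from the previous chord and resolving down by step — a suspension.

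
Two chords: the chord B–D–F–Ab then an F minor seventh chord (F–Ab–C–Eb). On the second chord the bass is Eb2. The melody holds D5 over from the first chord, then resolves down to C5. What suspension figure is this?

At the second chord the bass is Eb2. The suspended D5 lies a seventh above the bass; after resolving down by step to C5, the interval above the bass becomes a sixth.
Suspension figures are named by those two intervals: 7–6.

7–6 suspension.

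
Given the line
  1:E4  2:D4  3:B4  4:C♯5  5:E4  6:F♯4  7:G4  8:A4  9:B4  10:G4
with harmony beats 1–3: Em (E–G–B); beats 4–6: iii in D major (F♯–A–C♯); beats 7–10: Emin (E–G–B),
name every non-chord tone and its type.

The harmony at that moment is E minor triad (E, G, B); D4 is not a chord tone.
It is approached by step down from E4 and left by leap up to B4.
Step in, leap out — an escape tone.
The harmony at that moment is F♯ minor triad (F♯, A, C♯); E4 is not a chord tone.
It is approached by leap down from C♯5 and left by step up to F♯4.
Leap in, step out — an appoggiatura.
The harmony at that moment is E minor triad (E, G, B); A4 is not a chord tone.
It is approached by step up from G4 and left by step up to B4.
Step in, step out in the same direction — a passing tone.

D4 (beat 2) — escape tone; E4 (beat 5) — appoggiatura; A4 (beat 8) — passing tone.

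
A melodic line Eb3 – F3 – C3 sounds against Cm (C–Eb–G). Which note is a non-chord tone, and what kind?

F3 is an escape tone.

The harmony at that moment is C minor triad (C, Eb, G); F3 is not a chord tone.
It is approached by step up from Eb3 and left by leap down to C3.
Step in, leap out — an escape tone.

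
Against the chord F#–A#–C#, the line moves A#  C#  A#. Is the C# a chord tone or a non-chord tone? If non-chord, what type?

Chord tone (the fifth of F# major triad).

F# major triad contains F#, A#, C#; C# is the fifth, so it is a chord tone.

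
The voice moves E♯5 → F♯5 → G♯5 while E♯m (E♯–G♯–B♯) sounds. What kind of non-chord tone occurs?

The harmony at that moment is E♯ minor triad (E♯, G♯, B♯); F♯5 is not a chord tone.
It is approached by step up from E♯5 and left by step up to G♯5.
Step in, step out in the same direction — a passing tone.

F♯5 is a passing tone.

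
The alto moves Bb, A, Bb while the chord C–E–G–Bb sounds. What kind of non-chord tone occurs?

A is a neighbor tone.

The harmony at that moment is C dominant seventh chord (C, E, G, Bb); A is not a chord tone.
It is approached by step down from Bb and left by step up to Bb.
Step away and step back to the same note — a neighbor tone (lower neighbor).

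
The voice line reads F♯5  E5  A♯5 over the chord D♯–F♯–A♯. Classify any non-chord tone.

The harmony at that moment is D♯ minor triad (D♯, F♯, A♯); E5 is not a chord tone.
It is approached by step down from F♯5 and left by leap up to A♯5.
Step in, leap out — an escape tone.

E5 is an escape tone.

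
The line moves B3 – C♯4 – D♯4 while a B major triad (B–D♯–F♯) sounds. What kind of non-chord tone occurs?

The harmony at that moment is B major triad (B, D♯, F♯); C♯4 is not a chord tone.
It is approached by step up from B3 and left by step up to D♯4.
Step in, step out in the same direction — a passing tone.

C♯4 is a passing tone.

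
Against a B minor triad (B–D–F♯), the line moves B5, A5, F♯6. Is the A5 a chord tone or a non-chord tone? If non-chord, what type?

Non-chord tone — an escape tone.

The harmony at that moment is B minor triad (B, D, F♯); A5 is not a chord tone.
It is approached by step down from B5 and left by leap up to F♯6.
Step in, leap out — an escape tone.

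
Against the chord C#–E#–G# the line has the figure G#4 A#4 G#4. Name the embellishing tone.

The harmony at that moment is C# major triad (C#, E#, G#); A#4 is not a chord tone.
It is approached by step up from G#4 and left by step down to G#4.
Step away and step back to the same note — a neighbor tone (upper neighbor).

A#4 is a neighbor tone.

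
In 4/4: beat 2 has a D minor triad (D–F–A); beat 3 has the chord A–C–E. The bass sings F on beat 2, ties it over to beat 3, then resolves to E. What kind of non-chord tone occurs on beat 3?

The harmony at that moment is A minor triad (A, C, E); F is not a chord tone.
It is held over (the same pitch as the preceding F) and left by step down to E.
Held over from the previous chord and resolving down by step — a suspension.

Suspension.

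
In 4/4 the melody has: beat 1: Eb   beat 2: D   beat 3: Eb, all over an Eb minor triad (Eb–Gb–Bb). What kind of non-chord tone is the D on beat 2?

The harmony at that moment is Eb minor triad (Eb, Gb, Bb); D is not a chord tone.
It is approached by step down from Eb and left by step up to Eb.
Step away and step back to the same note — a neighbor tone (lower neighbor).

Lower neighbor tone.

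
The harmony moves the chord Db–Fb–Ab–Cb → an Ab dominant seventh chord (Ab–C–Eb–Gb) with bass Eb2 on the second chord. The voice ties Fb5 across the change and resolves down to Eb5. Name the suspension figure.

At the second chord the bass is Eb2. The suspended Fb5 lies a ninth above the bass; after resolving down by step to Eb5, the interval above the bass becomes an octave.
Suspension figures are named by those two intervals: 9–8.

9–8 suspension.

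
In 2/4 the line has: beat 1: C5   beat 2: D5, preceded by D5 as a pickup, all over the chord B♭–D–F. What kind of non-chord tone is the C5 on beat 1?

The harmony at that moment is B♭ major triad (B♭, D, F); C5 is not a chord tone.
It is approached by step down from D5 and left by step up to D5.
Step away and step back to the same note — a neighbor tone (lower neighbor).

Lower neighbor tone.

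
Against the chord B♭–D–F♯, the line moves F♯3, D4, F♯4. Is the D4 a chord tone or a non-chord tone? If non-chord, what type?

Bb augmented triad contains B♭, D, F♯; D is the third, so it is a chord tone.

Chord tone (the third of Bb augmented triad).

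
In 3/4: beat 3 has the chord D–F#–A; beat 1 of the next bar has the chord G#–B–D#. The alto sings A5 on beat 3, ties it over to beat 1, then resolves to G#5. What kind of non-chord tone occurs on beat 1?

Suspension.

The harmony at that moment is G# minor triad (G#, B, D#); A5 is not a chord tone.
It is held over (the same pitch as the preceding A5) and left by step down to G#5.
Held over from the previous chord and resolving down by step — a suspension.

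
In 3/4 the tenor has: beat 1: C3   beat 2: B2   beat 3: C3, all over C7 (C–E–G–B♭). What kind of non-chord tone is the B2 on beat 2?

The harmony at that moment is C dominant seventh chord (C, E, G, B♭); B2 is not a chord tone.
It is approached by step down from C3 and left by step up to C3.
Step away and step back to the same note — a neighbor tone (lower neighbor).

Lower neighbor tone.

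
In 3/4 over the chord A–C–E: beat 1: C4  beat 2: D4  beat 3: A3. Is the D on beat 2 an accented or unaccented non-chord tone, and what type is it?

The harmony at that moment is A minor triad (A, C, E); D4 is not a chord tone.
It is approached by step up from C4 and left by leap down to A3.
Step in, leap out — an escape tone.
It falls on a weak beat, so it is unaccented.

Unaccented escape tone.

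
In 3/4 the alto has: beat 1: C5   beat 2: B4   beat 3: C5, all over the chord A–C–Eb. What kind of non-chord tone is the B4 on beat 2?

Lower neighbor tone.

The harmony at that moment is A diminished triad (A, C, Eb); B4 is not a chord tone.
It is approached by step down from C5 and left by step up to C5.
Step away and step back to the same note — a neighbor tone (lower neighbor).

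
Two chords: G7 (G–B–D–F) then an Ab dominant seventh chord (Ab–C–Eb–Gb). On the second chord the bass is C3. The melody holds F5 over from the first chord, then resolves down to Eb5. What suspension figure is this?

At the second chord the bass is C3. The suspended F5 lies a fourth above the bass; after resolving down by step to Eb5, the interval above the bass becomes a third.
Suspension figures are named by those two intervals: 4–3.

4–3 suspension.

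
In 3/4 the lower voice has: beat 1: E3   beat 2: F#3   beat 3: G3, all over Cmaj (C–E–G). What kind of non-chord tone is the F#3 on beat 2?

Passing tone.

The harmony at that moment is C major triad (C, E, G); F#3 is not a chord tone.
It is approached by step up from E3 and left by step up to G3.
Step in, step out in the same direction — a passing tone.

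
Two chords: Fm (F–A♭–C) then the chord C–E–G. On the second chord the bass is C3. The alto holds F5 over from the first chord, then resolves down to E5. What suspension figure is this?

At the second chord the bass is C3. The suspended F5 lies a fourth above the bass; after resolving down by step to E5, the interval above the bass becomes a third.
Suspension figures are named by those two intervals: 4–3.

4–3 suspension.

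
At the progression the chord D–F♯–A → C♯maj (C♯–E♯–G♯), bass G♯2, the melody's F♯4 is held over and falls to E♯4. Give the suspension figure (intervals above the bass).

7–6 suspension.

At the second chord the bass is G♯2. The suspended F♯4 lies a seventh above the bass; after resolving down by step to E♯4, the interval above the bass becomes a sixth.
Suspension figures are named by those two intervals: 7–6.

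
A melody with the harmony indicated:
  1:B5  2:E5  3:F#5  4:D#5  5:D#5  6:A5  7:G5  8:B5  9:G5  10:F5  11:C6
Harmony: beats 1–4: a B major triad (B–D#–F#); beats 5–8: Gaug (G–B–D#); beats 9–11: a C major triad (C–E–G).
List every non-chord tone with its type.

E5 (beat 2) — appoggiatura; A5 (beat 6) — appoggiatura; F5 (beat 10) — escape tone.

The harmony at that moment is B major triad (B, D#, F#); E5 is not a chord tone.
It is approached by leap down from B5 and left by step up to F#5.
Leap in, step out — an appoggiatura.
The harmony at that moment is G augmented triad (G, B, D#); A5 is not a chord tone.
It is approached by leap up from D#5 and left by step down to G5.
Leap in, step out — an appoggiatura.
The harmony at that moment is C major triad (C, E, G); F5 is not a chord tone.
It is approached by step down from G5 and left by leap up to C6.
Step in, leap out — an escape tone.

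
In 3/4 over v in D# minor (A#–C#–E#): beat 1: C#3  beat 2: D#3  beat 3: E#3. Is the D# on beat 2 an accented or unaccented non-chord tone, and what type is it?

The harmony at that moment is A# minor triad (A#, C#, E#); D#3 is not a chord tone.
It is approached by step up from C#3 and left by step up to E#3.
Step in, step out in the same direction — a passing tone.
It falls on a weak beat, so it is unaccented.

Unaccented passing tone.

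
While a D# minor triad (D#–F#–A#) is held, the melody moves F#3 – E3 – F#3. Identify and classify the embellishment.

E3 is a neighbor tone.

The harmony at that moment is D# minor triad (D#, F#, A#); E3 is not a chord tone.
It is approached by step down from F#3 and left by step up to F#3.
Step away and step back to the same note — a neighbor tone (lower neighbor).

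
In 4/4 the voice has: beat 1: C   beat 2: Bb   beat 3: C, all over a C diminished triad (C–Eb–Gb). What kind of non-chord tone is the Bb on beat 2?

The harmony at that moment is C diminished triad (C, Eb, Gb); Bb is not a chord tone.
It is approached by step down from C and left by step up to C.
Step away and step back to the same note — a neighbor tone (lower neighbor).

Lower neighbor tone.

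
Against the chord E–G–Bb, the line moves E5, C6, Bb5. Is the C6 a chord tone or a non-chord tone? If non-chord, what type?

Non-chord tone — an appoggiatura.

The harmony at that moment is E diminished triad (E, G, Bb); C6 is not a chord tone.
It is approached by leap up from E5 and left by step down to Bb5.
Leap in, step out — an appoggiatura.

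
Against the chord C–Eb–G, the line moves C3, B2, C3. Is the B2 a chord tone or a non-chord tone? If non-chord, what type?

The harmony at that moment is C minor triad (C, Eb, G); B2 is not a chord tone.
It is approached by step down from C3 and left by step up to C3.
Step away and step back to the same note — a neighbor tone (lower neighbor).

Non-chord tone — a neighbor tone.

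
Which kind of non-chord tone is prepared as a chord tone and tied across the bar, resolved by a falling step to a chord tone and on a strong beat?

Approach: by preparation — the pitch is first a chord tone, then held (tied or repeated) while the harmony changes under it. Departure: down by step. Metric position: strong.
A prepared dissonance that resolves downward by step — a suspension. (The same figure resolving upward would be a retardation.)

Suspension.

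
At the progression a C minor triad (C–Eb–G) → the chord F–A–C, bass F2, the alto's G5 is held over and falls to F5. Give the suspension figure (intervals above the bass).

At the second chord the bass is F2. The suspended G5 lies a ninth above the bass; after resolving down by step to F5, the interval above the bass becomes an octave.
Suspension figures are named by those two intervals: 9–8.

9–8 suspension.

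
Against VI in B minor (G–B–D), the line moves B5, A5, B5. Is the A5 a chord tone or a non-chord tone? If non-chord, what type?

Non-chord tone — a neighbor tone.

The harmony at that moment is G major triad (G, B, D); A5 is not a chord tone.
It is approached by step down from B5 and left by step up to B5.
Step away and step back to the same note — a neighbor tone (lower neighbor).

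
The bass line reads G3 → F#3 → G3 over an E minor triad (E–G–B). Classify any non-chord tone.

The harmony at that moment is E minor triad (E, G, B); F#3 is not a chord tone.
It is approached by step down from G3 and left by step up to G3.
Step away and step back to the same note — a neighbor tone (lower neighbor).

F#3 is a neighbor tone.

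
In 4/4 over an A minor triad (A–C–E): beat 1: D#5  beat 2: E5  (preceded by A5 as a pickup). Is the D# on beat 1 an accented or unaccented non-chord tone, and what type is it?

Accented appoggiatura.

The harmony at that moment is A minor triad (A, C, E); D#5 is not a chord tone.
It is approached by leap down from A5 and left by step up to E5.
Leap in, step out — an appoggiatura.
It falls on the downbeat, so it is accented.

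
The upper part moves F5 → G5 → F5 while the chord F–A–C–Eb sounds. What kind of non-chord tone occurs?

G5 is a neighbor tone.

The harmony at that moment is F dominant seventh chord (F, A, C, Eb); G5 is not a chord tone.
It is approached by step up from F5 and left by step down to F5.
Step away and step back to the same note — a neighbor tone (upper neighbor).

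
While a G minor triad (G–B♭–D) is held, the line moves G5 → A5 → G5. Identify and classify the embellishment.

A5 is a neighbor tone.

The harmony at that moment is G minor triad (G, B♭, D); A5 is not a chord tone.
It is approached by step up from G5 and left by step down to G5.
Step away and step back to the same note — a neighbor tone (upper neighbor).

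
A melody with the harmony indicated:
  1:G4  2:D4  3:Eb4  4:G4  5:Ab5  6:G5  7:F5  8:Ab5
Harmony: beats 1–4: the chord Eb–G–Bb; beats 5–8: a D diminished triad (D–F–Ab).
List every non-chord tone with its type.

D4 (beat 2) — appoggiatura; G5 (beat 6) — passing tone.

The harmony at that moment is Eb major triad (Eb, G, Bb); D4 is not a chord tone.
It is approached by leap down from G4 and left by step up to Eb4.
Leap in, step out — an appoggiatura.
The harmony at that moment is D diminished triad (D, F, Ab); G5 is not a chord tone.
It is approached by step down from Ab5 and left by step down to F5.
Step in, step out in the same direction — a passing tone.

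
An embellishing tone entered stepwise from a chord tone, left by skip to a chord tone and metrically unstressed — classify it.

Approach: by step. Departure: by leap. Metric position: weak.
Step in, leap out, from a weak position — an escape tone (échappée). (It is the mirror image of the appoggiatura, which leaps in and steps out on a strong beat.)

Escape tone.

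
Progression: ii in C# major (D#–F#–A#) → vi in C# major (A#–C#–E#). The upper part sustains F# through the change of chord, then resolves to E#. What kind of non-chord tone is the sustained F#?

The harmony at that moment is A# minor triad (A#, C#, E#); F# is not a chord tone.
It is held over (the same pitch as the preceding F#) and left by step down to E#.
Held over from the previous chord and resolving down by step — a suspension.

F# is a suspension.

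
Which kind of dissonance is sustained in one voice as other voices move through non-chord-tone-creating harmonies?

Pedal tone.

Approach: none. Departure: none — a single pitch is sustained while the chords change around it, passing through harmonies that do not contain it.
No melodic motion at all; the dissonance is created entirely by the moving harmonies against the stationary note — a pedal tone (pedal point).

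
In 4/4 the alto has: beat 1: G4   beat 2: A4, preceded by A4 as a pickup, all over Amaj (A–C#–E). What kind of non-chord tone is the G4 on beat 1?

Lower neighbor tone.

The harmony at that moment is A major triad (A, C#, E); G4 is not a chord tone.
It is approached by step down from A4 and left by step up to A4.
Step away and step back to the same note — a neighbor tone (lower neighbor).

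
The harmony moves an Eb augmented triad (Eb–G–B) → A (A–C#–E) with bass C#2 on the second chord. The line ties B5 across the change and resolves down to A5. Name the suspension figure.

7–6 suspension.

At the second chord the bass is C#2. The suspended B5 lies a seventh above the bass; after resolving down by step to A5, the interval above the bass becomes a sixth.
Suspension figures are named by those two intervals: 7–6.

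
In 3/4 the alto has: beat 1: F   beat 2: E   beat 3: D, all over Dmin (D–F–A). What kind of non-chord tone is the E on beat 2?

Passing tone.

The harmony at that moment is D minor triad (D, F, A); E is not a chord tone.
It is approached by step down from F and left by step down to D.
Step in, step out in the same direction — a passing tone.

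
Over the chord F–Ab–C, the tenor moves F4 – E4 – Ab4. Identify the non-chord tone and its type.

E4 is an escape tone.

The harmony at that moment is F minor triad (F, Ab, C); E4 is not a chord tone.
It is approached by step down from F4 and left by leap up to Ab4.
Step in, leap out — an escape tone.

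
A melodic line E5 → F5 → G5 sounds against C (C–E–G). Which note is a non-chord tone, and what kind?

The harmony at that moment is C major triad (C, E, G); F5 is not a chord tone.
It is approached by step up from E5 and left by step up to G5.
Step in, step out in the same direction — a passing tone.

F5 is a passing tone.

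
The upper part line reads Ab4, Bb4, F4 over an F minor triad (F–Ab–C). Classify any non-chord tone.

Bb4 is an escape tone.

The harmony at that moment is F minor triad (F, Ab, C); Bb4 is not a chord tone.
It is approached by step up from Ab4 and left by leap down to F4.
Step in, leap out — an escape tone.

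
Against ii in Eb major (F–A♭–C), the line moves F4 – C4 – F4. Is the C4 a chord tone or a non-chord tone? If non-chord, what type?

Chord tone (the fifth of F minor triad).

F minor triad contains F, A♭, C; C is the fifth, so it is a chord tone.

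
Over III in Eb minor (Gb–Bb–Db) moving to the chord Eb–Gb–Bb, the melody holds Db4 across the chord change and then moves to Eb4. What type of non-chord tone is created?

The harmony at that moment is Eb minor triad (Eb, Gb, Bb); Db4 is not a chord tone.
It is held over (the same pitch as the preceding Db4) and left by step up to Eb4.
Held over from the previous chord and resolving up by step — a retardation.

Db4 is a retardation.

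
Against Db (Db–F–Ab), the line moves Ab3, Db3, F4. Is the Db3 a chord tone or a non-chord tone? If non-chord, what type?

Db major triad contains Db, F, Ab; Db is the root, so it is a chord tone.

Chord tone (the root of Db major triad).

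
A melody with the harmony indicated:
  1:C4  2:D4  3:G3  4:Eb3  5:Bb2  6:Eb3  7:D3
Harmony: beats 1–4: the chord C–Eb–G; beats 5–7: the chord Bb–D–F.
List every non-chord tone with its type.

D4 (beat 2) — escape tone; Eb3 (beat 6) — appoggiatura.

The harmony at that moment is C minor triad (C, Eb, G); D4 is not a chord tone.
It is approached by step up from C4 and left by leap down to G3.
Step in, leap out — an escape tone.
The harmony at that moment is Bb major triad (Bb, D, F); Eb3 is not a chord tone.
It is approached by leap up from Bb2 and left by step down to D3.
Leap in, step out — an appoggiatura.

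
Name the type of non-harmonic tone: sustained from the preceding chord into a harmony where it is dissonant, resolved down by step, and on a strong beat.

Approach: by preparation — the pitch is first a chord tone, then held (tied or repeated) while the harmony changes under it. Departure: down by step. Metric position: strong.
A prepared dissonance that resolves downward by step — a suspension. (The same figure resolving upward would be a retardation.)

Suspension.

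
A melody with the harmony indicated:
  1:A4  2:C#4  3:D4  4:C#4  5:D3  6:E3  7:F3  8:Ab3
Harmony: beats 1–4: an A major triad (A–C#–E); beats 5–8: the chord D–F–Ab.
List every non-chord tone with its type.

D4 (beat 3) — neighbor tone; E3 (beat 6) — passing tone.

The harmony at that moment is A major triad (A, C#, E); D4 is not a chord tone.
It is approached by step up from C#4 and left by step down to C#4.
Step away and step back to the same note — a neighbor tone (upper neighbor).
The harmony at that moment is D diminished triad (D, F, Ab); E3 is not a chord tone.
It is approached by step up from D3 and left by step up to F3.
Step in, step out in the same direction — a passing tone.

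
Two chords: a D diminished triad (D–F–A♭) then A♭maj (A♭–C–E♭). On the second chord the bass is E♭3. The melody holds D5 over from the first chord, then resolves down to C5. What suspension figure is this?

At the second chord the bass is E♭3. The suspended D5 lies a seventh above the bass; after resolving down by step to C5, the interval above the bass becomes a sixth.
Suspension figures are named by those two intervals: 7–6.

7–6 suspension.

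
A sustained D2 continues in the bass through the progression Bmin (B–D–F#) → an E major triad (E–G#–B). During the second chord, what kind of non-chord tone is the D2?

The harmony at that moment is E major triad (E, G#, B); D2 is not a chord tone.
It is held over (the same pitch as the preceding D2) and then sustained as the same pitch into the next harmony.
Sustained through a change of harmony — a pedal tone.

Pedal tone (pedal point).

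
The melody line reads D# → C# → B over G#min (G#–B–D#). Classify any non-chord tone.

C# is a passing tone.

The harmony at that moment is G# minor triad (G#, B, D#); C# is not a chord tone.
It is approached by step down from D# and left by step down to B.
Step in, step out in the same direction — a passing tone.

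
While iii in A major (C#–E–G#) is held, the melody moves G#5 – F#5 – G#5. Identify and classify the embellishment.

The harmony at that moment is C# minor triad (C#, E, G#); F#5 is not a chord tone.
It is approached by step down from G#5 and left by step up to G#5.
Step away and step back to the same note — a neighbor tone (lower neighbor).

F#5 is a neighbor tone.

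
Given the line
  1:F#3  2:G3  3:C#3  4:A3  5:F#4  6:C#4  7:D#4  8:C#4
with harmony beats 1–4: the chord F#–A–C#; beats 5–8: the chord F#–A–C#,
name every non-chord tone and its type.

The harmony at that moment is F# minor triad (F#, A, C#); G3 is not a chord tone.
It is approached by step up from F#3 and left by leap down to C#3.
Step in, leap out — an escape tone.
The harmony at that moment is F# minor triad (F#, A, C#); D#4 is not a chord tone.
It is approached by step up from C#4 and left by step down to C#4.
Step away and step back to the same note — a neighbor tone (upper neighbor).

G3 (beat 2) — escape tone; D#4 (beat 7) — neighbor tone.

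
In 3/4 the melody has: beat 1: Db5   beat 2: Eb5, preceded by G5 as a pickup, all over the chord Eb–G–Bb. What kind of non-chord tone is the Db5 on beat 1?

Appoggiatura.

The harmony at that moment is Eb major triad (Eb, G, Bb); Db5 is not a chord tone.
It is approached by leap down from G5 and left by step up to Eb5.
Leap in, step out, metrically accented — an appoggiatura.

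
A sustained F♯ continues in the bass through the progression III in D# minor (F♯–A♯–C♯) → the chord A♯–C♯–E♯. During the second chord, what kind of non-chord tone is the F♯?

Pedal tone (pedal point).

The harmony at that moment is A♯ minor triad (A♯, C♯, E♯); F♯ is not a chord tone.
It is held over (the same pitch as the preceding F♯) and then sustained as the same pitch into the next harmony.
Sustained through a change of harmony — a pedal tone.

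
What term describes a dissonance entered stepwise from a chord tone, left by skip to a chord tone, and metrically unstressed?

Escape tone.

Approach: by step. Departure: by leap. Metric position: weak.
Step in, leap out, from a weak position — an escape tone (échappée). (It is the mirror image of the appoggiatura, which leaps in and steps out on a strong beat.)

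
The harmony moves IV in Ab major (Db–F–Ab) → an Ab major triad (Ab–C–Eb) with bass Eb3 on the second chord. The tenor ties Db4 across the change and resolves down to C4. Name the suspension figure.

7–6 suspension.

At the second chord the bass is Eb3. The suspended Db4 lies a seventh above the bass; after resolving down by step to C4, the interval above the bass becomes a sixth.
Suspension figures are named by those two intervals: 7–6.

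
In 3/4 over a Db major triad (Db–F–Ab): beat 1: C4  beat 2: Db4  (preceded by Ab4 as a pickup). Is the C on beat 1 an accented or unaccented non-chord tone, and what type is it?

Accented appoggiatura.

The harmony at that moment is Db major triad (Db, F, Ab); C4 is not a chord tone.
It is approached by leap down from Ab4 and left by step up to Db4.
Leap in, step out — an appoggiatura.
It falls on the downbeat, so it is accented.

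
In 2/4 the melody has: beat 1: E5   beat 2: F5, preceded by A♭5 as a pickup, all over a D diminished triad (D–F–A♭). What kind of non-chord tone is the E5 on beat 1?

The harmony at that moment is D diminished triad (D, F, A♭); E5 is not a chord tone.
It is approached by leap down from A♭5 and left by step up to F5.
Leap in, step out, metrically accented — an appoggiatura.

Appoggiatura.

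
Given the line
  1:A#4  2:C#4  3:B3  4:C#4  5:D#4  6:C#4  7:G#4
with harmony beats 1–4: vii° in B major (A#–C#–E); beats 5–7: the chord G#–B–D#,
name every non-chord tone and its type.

The harmony at that moment is A# diminished triad (A#, C#, E); B3 is not a chord tone.
It is approached by step down from C#4 and left by step up to C#4.
Step away and step back to the same note — a neighbor tone (lower neighbor).
The harmony at that moment is G# minor triad (G#, B, D#); C#4 is not a chord tone.
It is approached by step down from D#4 and left by leap up to G#4.
Step in, leap out — an escape tone.

B3 (beat 3) — neighbor tone; C#4 (beat 6) — escape tone.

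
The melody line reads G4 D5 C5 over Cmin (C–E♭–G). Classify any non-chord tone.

D5 is an appoggiatura.

The harmony at that moment is C minor triad (C, E♭, G); D5 is not a chord tone.
It is approached by leap up from G4 and left by step down to C5.
Leap in, step out — an appoggiatura.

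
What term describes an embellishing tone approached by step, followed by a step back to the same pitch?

Approach: by step. Departure: by step in the opposite direction, back to the starting pitch.
Stepwise on both sides but reversing to return to the same chord tone — a neighbor tone. (Had it continued onward in the same direction it would be a passing tone instead.)

Neighbor tone.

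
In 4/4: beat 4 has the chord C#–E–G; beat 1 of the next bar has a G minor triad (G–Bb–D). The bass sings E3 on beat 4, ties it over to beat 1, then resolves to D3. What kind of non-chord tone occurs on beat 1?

The harmony at that moment is G minor triad (G, Bb, D); E3 is not a chord tone.
It is held over (the same pitch as the preceding E3) and left by step down to D3.
Held over from the previous chord and resolving down by step — a suspension.

Suspension.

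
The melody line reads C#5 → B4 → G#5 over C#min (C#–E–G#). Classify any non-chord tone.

B4 is an escape tone.

The harmony at that moment is C# minor triad (C#, E, G#); B4 is not a chord tone.
It is approached by step down from C#5 and left by leap up to G#5.
Step in, leap out — an escape tone.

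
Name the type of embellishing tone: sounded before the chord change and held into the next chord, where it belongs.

Approach: ahead of the chord change (typically by step), so it is dissonant against the current harmony. Departure: none — the same pitch is restated or held and is a chord tone of the new harmony.
Dissonant first, consonant once the harmony catches up: the note simply arrives early — an anticipation. (The reverse timing, consonant first and dissonant after the change, would be a suspension or retardation.)

Anticipation.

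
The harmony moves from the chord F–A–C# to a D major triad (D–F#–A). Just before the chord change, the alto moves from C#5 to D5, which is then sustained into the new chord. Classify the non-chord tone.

D5 is an anticipation.

The harmony at that moment is F augmented triad (F, A, C#); D5 is not a chord tone.
It is approached by step up from C#5 and then sustained as the same pitch into the next harmony.
Arriving early and becoming a chord tone when the harmony changes — an anticipation.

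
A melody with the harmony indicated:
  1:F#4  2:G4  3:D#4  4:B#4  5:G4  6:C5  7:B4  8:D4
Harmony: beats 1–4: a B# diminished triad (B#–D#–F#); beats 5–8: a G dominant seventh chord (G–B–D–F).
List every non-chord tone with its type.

G4 (beat 2) — escape tone; C5 (beat 6) — appoggiatura.

The harmony at that moment is B# diminished triad (B#, D#, F#); G4 is not a chord tone.
It is approached by step up from F#4 and left by leap down to D#4.
Step in, leap out — an escape tone.
The harmony at that moment is G dominant seventh chord (G, B, D, F); C5 is not a chord tone.
It is approached by leap up from G4 and left by step down to B4.
Leap in, step out — an appoggiatura.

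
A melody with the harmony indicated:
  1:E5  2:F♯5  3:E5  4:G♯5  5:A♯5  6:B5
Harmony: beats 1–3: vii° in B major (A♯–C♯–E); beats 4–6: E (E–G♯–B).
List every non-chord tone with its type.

The harmony at that moment is A♯ diminished triad (A♯, C♯, E); F♯5 is not a chord tone.
It is approached by step up from E5 and left by step down to E5.
Step away and step back to the same note — a neighbor tone (upper neighbor).
The harmony at that moment is E major triad (E, G♯, B); A♯5 is not a chord tone.
It is approached by step up from G♯5 and left by step up to B5.
Step in, step out in the same direction — a passing tone.

F♯5 (beat 2) — neighbor tone; A♯5 (beat 5) — passing tone.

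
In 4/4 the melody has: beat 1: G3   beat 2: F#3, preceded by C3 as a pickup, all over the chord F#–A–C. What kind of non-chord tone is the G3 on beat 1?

The harmony at that moment is F# diminished triad (F#, A, C); G3 is not a chord tone.
It is approached by leap up from C3 and left by step down to F#3.
Leap in, step out, metrically accented — an appoggiatura.

Appoggiatura.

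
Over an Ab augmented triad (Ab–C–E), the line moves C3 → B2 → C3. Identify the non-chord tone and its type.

The harmony at that moment is Ab augmented triad (Ab, C, E); B2 is not a chord tone.
It is approached by step down from C3 and left by step up to C3.
Step away and step back to the same note — a neighbor tone (lower neighbor).

B2 is a neighbor tone.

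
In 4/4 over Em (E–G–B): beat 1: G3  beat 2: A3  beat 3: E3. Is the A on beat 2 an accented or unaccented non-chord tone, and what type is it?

The harmony at that moment is E minor triad (E, G, B); A3 is not a chord tone.
It is approached by step up from G3 and left by leap down to E3.
Step in, leap out — an escape tone.
It falls on a weak beat, so it is unaccented.

Unaccented escape tone.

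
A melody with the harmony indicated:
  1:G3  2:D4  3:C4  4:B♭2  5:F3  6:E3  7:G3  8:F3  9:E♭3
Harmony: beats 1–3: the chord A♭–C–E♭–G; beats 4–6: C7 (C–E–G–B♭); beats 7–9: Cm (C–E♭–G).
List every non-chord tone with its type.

The harmony at that moment is A♭ major seventh chord (A♭, C, E♭, G); D4 is not a chord tone.
It is approached by leap up from G3 and left by step down to C4.
Leap in, step out — an appoggiatura.
The harmony at that moment is C dominant seventh chord (C, E, G, B♭); F3 is not a chord tone.
It is approached by leap up from B♭2 and left by step down to E3.
Leap in, step out — an appoggiatura.
The harmony at that moment is C minor triad (C, E♭, G); F3 is not a chord tone.
It is approached by step down from G3 and left by step down to E♭3.
Step in, step out in the same direction — a passing tone.

D4 (beat 2) — appoggiatura; F3 (beat 5) — appoggiatura; F3 (beat 8) — passing tone.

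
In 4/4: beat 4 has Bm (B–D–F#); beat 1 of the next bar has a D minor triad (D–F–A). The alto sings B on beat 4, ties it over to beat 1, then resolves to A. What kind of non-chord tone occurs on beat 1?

The harmony at that moment is D minor triad (D, F, A); B is not a chord tone.
It is held over (the same pitch as the preceding B) and left by step down to A.
Held over from the previous chord and resolving down by step — a suspension.

Suspension.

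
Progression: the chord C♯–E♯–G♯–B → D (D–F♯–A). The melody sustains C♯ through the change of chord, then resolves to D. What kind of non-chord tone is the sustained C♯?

C♯ is a retardation.

The harmony at that moment is D major triad (D, F♯, A); C♯ is not a chord tone.
It is held over (the same pitch as the preceding C♯) and left by step up to D.
Held over from the previous chord and resolving up by step — a retardation.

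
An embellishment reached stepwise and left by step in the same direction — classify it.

Approach: by step. Departure: by step, continuing in the same direction.
Stepwise on both sides with no change of direction means the note fills in the space between two different chord tones — a passing tone. (Had it turned back to its starting note it would be a neighbor tone instead.)

Passing tone.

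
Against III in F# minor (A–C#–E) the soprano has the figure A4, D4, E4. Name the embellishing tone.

D4 is an appoggiatura.

The harmony at that moment is A major triad (A, C#, E); D4 is not a chord tone.
It is approached by leap down from A4 and left by step up to E4.
Leap in, step out — an appoggiatura.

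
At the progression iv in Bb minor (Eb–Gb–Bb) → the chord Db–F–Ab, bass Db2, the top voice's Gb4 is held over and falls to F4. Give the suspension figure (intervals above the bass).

4–3 suspension.

At the second chord the bass is Db2. The suspended Gb4 lies a fourth above the bass; after resolving down by step to F4, the interval above the bass becomes a third.
Suspension figures are named by those two intervals: 4–3.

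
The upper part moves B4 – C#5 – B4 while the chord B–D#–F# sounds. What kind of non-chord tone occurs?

The harmony at that moment is B major triad (B, D#, F#); C#5 is not a chord tone.
It is approached by step up from B4 and left by step down to B4.
Step away and step back to the same note — a neighbor tone (upper neighbor).

C#5 is a neighbor tone.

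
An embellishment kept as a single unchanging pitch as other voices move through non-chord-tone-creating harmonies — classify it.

Pedal tone.

Approach: none. Departure: none — a single pitch is sustained while the chords change around it, passing through harmonies that do not contain it.
No melodic motion at all; the dissonance is created entirely by the moving harmonies against the stationary note — a pedal tone (pedal point).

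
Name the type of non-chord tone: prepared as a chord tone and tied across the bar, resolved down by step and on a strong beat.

Suspension.

Approach: by preparation — the pitch is first a chord tone, then held (tied or repeated) while the harmony changes under it. Departure: down by step. Metric position: strong.
A prepared dissonance that resolves downward by step — a suspension. (The same figure resolving upward would be a retardation.)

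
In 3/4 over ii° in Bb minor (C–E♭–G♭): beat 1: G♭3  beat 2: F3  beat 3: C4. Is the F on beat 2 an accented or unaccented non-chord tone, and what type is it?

The harmony at that moment is C diminished triad (C, E♭, G♭); F3 is not a chord tone.
It is approached by step down from G♭3 and left by leap up to C4.
Step in, leap out — an escape tone.
It falls on a weak beat, so it is unaccented.

Unaccented escape tone.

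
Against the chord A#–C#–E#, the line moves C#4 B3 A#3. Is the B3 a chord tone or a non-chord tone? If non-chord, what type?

Non-chord tone — a passing tone.

The harmony at that moment is A# minor triad (A#, C#, E#); B3 is not a chord tone.
It is approached by step down from C#4 and left by step down to A#3.
Step in, step out in the same direction — a passing tone.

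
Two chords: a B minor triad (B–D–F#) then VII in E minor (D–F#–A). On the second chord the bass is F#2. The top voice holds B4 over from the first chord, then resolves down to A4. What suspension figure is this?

4–3 suspension.

At the second chord the bass is F#2. The suspended B4 lies a fourth above the bass; after resolving down by step to A4, the interval above the bass becomes a third.
Suspension figures are named by those two intervals: 4–3.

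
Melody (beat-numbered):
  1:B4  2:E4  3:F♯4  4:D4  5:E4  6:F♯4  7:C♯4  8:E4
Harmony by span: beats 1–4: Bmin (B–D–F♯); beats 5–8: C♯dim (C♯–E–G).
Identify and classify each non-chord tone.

The harmony at that moment is B minor triad (B, D, F♯); E4 is not a chord tone.
It is approached by leap down from B4 and left by step up to F♯4.
Leap in, step out — an appoggiatura.
The harmony at that moment is C♯ diminished triad (C♯, E, G); F♯4 is not a chord tone.
It is approached by step up from E4 and left by leap down to C♯4.
Step in, leap out — an escape tone.

E4 (beat 2) — appoggiatura; F♯4 (beat 6) — escape tone.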